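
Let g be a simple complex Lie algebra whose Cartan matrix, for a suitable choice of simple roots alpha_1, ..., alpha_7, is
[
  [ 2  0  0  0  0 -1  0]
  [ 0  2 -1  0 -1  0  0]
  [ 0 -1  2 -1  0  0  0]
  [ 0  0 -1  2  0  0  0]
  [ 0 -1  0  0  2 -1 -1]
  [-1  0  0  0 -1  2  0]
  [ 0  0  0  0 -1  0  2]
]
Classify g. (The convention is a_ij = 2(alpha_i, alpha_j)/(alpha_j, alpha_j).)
E_7

The matrix has rank 7 with 2's on the diagonal. Reading the off-diagonal entries as Dynkin edges (a single edge where a_ij = a_ji = -1; a double or triple edge where a_ij * a_ji = 2 or 3), the diagram is a chain of 6 nodes with one extra node attached to the third node from one end (E_7). One simple-root ordering that puts it in standard form is (alpha_1, alpha_7, alpha_6, alpha_5, alpha_2, alpha_3, alpha_4). So the algebra is type E_7.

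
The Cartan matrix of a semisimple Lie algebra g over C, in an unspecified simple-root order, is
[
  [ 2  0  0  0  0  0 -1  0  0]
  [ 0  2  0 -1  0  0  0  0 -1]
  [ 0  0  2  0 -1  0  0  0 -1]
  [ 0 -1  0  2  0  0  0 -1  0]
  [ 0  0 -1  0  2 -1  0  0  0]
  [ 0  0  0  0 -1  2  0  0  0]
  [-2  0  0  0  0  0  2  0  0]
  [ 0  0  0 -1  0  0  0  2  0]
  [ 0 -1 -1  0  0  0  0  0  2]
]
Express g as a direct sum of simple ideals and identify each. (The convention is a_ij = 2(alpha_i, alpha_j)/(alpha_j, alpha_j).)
A_7 (sl(8)) ⊕ B_2 (so(5))

The diagram associated to this matrix has two connected components: the simple roots {alpha_2, alpha_3, alpha_4, alpha_5, alpha_6, alpha_8, alpha_9} form a chain of 7 nodes with single edges (A_7), and {alpha_1, alpha_7} form a chain of 2 nodes with a double edge at one end; the terminal node there is the unique short simple root (B_2). A semisimple Lie algebra decomposes uniquely as the direct sum of simple ideals, one per connected component of its Dynkin diagram, so g ≅ A_7 ⊕ B_2 (dimension 63 + 10 = 73).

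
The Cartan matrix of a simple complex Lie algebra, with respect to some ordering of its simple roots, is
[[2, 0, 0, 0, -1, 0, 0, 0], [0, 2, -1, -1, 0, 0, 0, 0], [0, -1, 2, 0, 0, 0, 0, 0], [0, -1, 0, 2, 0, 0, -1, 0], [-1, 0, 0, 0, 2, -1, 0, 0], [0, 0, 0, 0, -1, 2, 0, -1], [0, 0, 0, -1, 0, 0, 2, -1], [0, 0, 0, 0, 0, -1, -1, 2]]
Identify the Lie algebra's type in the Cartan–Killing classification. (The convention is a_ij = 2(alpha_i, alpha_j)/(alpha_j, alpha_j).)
The matrix has rank 8 with 2's on the diagonal. Reading the off-diagonal entries as Dynkin edges (a single edge where a_ij = a_ji = -1; a double or triple edge where a_ij * a_ji = 2 or 3), the diagram is a chain of 8 nodes with single edges (A_8). One simple-root ordering that puts it in standard form is (alpha_1, alpha_5, alpha_6, alpha_8, alpha_7, alpha_4, alpha_2, alpha_3). So the algebra is type A_8, i.e. sl(9).

type A_8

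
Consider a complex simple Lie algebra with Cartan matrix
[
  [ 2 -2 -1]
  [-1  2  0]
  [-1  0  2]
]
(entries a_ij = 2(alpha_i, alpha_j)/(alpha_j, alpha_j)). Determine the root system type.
B_3 (so(7))

The matrix has rank 3 with 2's on the diagonal. Reading the off-diagonal entries as Dynkin edges (a single edge where a_ij = a_ji = -1; a double or triple edge where a_ij * a_ji = 2 or 3), the diagram is a chain of 3 nodes with a double edge at one end; the terminal node there is the unique short simple root (B_3). One simple-root ordering that puts it in standard form is (alpha_3, alpha_1, alpha_2). So the algebra is type B_3, i.e. so(7).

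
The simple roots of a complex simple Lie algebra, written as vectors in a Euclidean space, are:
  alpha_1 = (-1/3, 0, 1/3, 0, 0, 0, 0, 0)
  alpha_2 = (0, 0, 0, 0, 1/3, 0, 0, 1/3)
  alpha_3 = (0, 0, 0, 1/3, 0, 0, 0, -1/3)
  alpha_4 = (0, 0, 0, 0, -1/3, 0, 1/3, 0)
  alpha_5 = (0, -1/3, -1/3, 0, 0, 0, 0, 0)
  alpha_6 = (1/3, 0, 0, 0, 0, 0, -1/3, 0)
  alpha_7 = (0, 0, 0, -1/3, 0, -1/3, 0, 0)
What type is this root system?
Compute the Cartan integers a_ij = 2(alpha_i, alpha_j)/(alpha_j, alpha_j); the resulting 7x7 Cartan matrix is
[[2, 0, 0, 0, -1, -1, 0], [0, 2, -1, -1, 0, 0, 0], [0, -1, 2, 0, 0, 0, -1], [0, -1, 0, 2, 0, -1, 0], [-1, 0, 0, 0, 2, 0, 0], [-1, 0, 0, -1, 0, 2, 0], [0, 0, -1, 0, 0, 0, 2]].
All simple roots have the same length, so the diagram is simply laced. The associated Dynkin diagram is a chain of 7 nodes with single edges (A_7), so the type is A_7 (the algebra sl(8)).

A7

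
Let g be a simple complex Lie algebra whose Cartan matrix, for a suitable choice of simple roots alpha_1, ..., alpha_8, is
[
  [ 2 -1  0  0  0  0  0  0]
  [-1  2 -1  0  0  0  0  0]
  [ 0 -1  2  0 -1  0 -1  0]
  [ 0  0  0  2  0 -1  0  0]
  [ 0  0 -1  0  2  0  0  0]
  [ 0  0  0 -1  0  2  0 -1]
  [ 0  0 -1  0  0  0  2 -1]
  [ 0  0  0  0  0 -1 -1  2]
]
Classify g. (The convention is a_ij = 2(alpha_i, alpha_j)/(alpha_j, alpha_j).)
E_8

The matrix has rank 8 with 2's on the diagonal. Reading the off-diagonal entries as Dynkin edges (a single edge where a_ij = a_ji = -1; a double or triple edge where a_ij * a_ji = 2 or 3), the diagram is a chain of 7 nodes with one extra node attached to the third node from one end (E_8). One simple-root ordering that puts it in standard form is (alpha_1, alpha_5, alpha_2, alpha_3, alpha_7, alpha_8, alpha_6, alpha_4). So the algebra is type E_8.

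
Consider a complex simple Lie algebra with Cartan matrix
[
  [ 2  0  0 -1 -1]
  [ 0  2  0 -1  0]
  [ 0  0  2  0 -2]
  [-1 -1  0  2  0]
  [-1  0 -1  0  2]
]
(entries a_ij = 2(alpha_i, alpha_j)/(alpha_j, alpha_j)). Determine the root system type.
C5

The matrix has rank 5 with 2's on the diagonal. Reading the off-diagonal entries as Dynkin edges (a single edge where a_ij = a_ji = -1; a double or triple edge where a_ij * a_ji = 2 or 3), the diagram is a chain of 5 nodes with a double edge at one end; the terminal node there is the unique long simple root (C_5). One simple-root ordering that puts it in standard form is (alpha_2, alpha_4, alpha_1, alpha_5, alpha_3). So the algebra is type C_5, i.e. sp(10).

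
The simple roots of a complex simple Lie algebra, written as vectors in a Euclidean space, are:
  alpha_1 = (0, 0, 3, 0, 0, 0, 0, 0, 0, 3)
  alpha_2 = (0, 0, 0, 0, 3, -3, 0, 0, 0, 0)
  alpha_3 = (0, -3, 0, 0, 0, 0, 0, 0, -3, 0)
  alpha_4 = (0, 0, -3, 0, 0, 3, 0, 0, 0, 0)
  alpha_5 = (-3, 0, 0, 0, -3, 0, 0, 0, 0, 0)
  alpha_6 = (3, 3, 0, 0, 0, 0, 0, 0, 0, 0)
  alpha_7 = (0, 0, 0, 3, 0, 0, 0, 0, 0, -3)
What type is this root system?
Compute the Cartan integers a_ij = 2(alpha_i, alpha_j)/(alpha_j, alpha_j); the resulting 7x7 Cartan matrix is
[[2, 0, 0, -1, 0, 0, -1], [0, 2, 0, -1, -1, 0, 0], [0, 0, 2, 0, 0, -1, 0], [-1, -1, 0, 2, 0, 0, 0], [0, -1, 0, 0, 2, -1, 0], [0, 0, -1, 0, -1, 2, 0], [-1, 0, 0, 0, 0, 0, 2]].
All simple roots have the same length, so the diagram is simply laced. The associated Dynkin diagram is a chain of 7 nodes with single edges (A_7), so the type is A_7 (the algebra sl(8)).

A7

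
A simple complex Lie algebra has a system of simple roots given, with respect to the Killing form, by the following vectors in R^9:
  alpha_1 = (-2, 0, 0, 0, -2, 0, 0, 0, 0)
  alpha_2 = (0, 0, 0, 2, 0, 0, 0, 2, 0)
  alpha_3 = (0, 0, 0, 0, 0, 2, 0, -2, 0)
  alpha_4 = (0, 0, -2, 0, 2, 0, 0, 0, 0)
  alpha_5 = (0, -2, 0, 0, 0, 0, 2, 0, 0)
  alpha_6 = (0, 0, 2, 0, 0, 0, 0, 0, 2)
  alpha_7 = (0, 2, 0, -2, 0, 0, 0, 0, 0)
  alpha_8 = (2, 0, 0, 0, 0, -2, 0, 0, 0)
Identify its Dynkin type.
type A_8

Compute the Cartan integers a_ij = 2(alpha_i, alpha_j)/(alpha_j, alpha_j); the resulting 8x8 Cartan matrix is
[[2, 0, 0, -1, 0, 0, 0, -1], [0, 2, -1, 0, 0, 0, -1, 0], [0, -1, 2, 0, 0, 0, 0, -1], [-1, 0, 0, 2, 0, -1, 0, 0], [0, 0, 0, 0, 2, 0, -1, 0], [0, 0, 0, -1, 0, 2, 0, 0], [0, -1, 0, 0, -1, 0, 2, 0], [-1, 0, -1, 0, 0, 0, 0, 2]].
All simple roots have the same length, so the diagram is simply laced. The associated Dynkin diagram is a chain of 8 nodes with single edges (A_8), so the type is A_8 (the algebra sl(9)).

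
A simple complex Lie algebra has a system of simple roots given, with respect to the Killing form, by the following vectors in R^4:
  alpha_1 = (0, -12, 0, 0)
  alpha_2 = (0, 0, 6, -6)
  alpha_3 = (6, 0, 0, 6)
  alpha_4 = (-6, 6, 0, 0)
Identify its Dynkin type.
Compute the Cartan integers a_ij = 2(alpha_i, alpha_j)/(alpha_j, alpha_j); the resulting 4x4 Cartan matrix is
[[2, 0, 0, -2], [0, 2, -1, 0], [0, -1, 2, -1], [-1, 0, -1, 2]].
The roots have two lengths (squared-length ratio 2:1); the short ones are alpha_{2,3,4}. The associated Dynkin diagram is a chain of 4 nodes with a double edge at one end; the terminal node there is the unique long simple root (C_4), so the type is C_4 (the algebra sp(8)).

type C_4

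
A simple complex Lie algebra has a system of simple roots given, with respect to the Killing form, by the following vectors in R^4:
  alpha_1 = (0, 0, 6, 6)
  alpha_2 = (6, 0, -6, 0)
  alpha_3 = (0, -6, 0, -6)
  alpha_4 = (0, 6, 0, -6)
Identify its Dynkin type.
D_4 (so(8))

Compute the Cartan integers a_ij = 2(alpha_i, alpha_j)/(alpha_j, alpha_j); the resulting 4x4 Cartan matrix is
[[2, -1, -1, -1], [-1, 2, 0, 0], [-1, 0, 2, 0], [-1, 0, 0, 2]].
All simple roots have the same length, so the diagram is simply laced. The associated Dynkin diagram is a chain of 2 nodes with a fork of two nodes at one end (D_4), so the type is D_4 (the algebra so(8)).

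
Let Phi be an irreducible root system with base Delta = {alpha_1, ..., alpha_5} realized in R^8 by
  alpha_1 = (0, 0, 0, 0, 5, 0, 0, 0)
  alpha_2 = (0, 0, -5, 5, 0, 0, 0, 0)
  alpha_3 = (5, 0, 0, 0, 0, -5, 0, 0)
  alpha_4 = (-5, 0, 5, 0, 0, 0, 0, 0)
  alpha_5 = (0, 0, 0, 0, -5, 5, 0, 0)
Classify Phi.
Compute the Cartan integers a_ij = 2(alpha_i, alpha_j)/(alpha_j, alpha_j); the resulting 5x5 Cartan matrix is
[[2, 0, 0, 0, -1], [0, 2, 0, -1, 0], [0, 0, 2, -1, -1], [0, -1, -1, 2, 0], [-2, 0, -1, 0, 2]].
The roots have two lengths (squared-length ratio 2:1); the short ones are alpha_{1}. The associated Dynkin diagram is a chain of 5 nodes with a double edge at one end; the terminal node there is the unique short simple root (B_5), so the type is B_5 (the algebra so(11)).

B_5 (so(11))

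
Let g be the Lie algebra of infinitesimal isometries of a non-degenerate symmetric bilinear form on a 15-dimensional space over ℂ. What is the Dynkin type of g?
B_7

This is so(15) with 15 odd, which has dimension 15(15-1)/2 = 105 and rank (15-1)/2 = 7. In the classification of classical Lie algebras, the orthogonal algebra so(2n+1) in an odd number of variables has type B_n; here n = 7, so the Dynkin diagram is a chain of 7 nodes with a double edge at one end; the terminal node there is the unique short simple root (B_7). Hence the type is B_7.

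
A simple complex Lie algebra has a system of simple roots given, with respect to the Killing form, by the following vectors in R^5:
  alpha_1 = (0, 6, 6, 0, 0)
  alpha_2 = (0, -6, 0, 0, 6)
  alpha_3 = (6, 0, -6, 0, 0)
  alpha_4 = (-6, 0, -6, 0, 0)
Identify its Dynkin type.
D_4

Compute the Cartan integers a_ij = 2(alpha_i, alpha_j)/(alpha_j, alpha_j); the resulting 4x4 Cartan matrix is
[[2, -1, -1, -1], [-1, 2, 0, 0], [-1, 0, 2, 0], [-1, 0, 0, 2]].
All simple roots have the same length, so the diagram is simply laced. The associated Dynkin diagram is a chain of 2 nodes with a fork of two nodes at one end (D_4), so the type is D_4 (the algebra so(8)).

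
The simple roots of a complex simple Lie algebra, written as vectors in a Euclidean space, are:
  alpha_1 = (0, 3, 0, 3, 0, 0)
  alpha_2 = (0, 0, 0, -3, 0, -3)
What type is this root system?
A_2 (sl(3))

Compute the Cartan integers a_ij = 2(alpha_i, alpha_j)/(alpha_j, alpha_j); the resulting 2x2 Cartan matrix is
[[2, -1], [-1, 2]].
All simple roots have the same length, so the diagram is simply laced. The associated Dynkin diagram is a chain of 2 nodes with single edges (A_2), so the type is A_2 (the algebra sl(3)).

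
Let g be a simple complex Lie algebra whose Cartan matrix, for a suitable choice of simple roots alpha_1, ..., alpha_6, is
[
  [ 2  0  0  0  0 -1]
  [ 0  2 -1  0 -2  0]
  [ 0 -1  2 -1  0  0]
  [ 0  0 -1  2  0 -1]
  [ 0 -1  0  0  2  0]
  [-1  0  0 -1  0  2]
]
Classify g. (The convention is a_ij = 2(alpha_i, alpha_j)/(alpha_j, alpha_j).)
type B_6

The matrix has rank 6 with 2's on the diagonal. Reading the off-diagonal entries as Dynkin edges (a single edge where a_ij = a_ji = -1; a double or triple edge where a_ij * a_ji = 2 or 3), the diagram is a chain of 6 nodes with a double edge at one end; the terminal node there is the unique short simple root (B_6). One simple-root ordering that puts it in standard form is (alpha_1, alpha_6, alpha_4, alpha_3, alpha_2, alpha_5). So the algebra is type B_6, i.e. so(13).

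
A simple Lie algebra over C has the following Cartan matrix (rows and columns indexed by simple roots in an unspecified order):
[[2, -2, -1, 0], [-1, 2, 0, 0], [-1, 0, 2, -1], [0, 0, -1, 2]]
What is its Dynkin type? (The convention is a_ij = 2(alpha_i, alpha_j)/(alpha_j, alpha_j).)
B_4

The matrix has rank 4 with 2's on the diagonal. Reading the off-diagonal entries as Dynkin edges (a single edge where a_ij = a_ji = -1; a double or triple edge where a_ij * a_ji = 2 or 3), the diagram is a chain of 4 nodes with a double edge at one end; the terminal node there is the unique short simple root (B_4). One simple-root ordering that puts it in standard form is (alpha_4, alpha_3, alpha_1, alpha_2). So the algebra is type B_4, i.e. so(9).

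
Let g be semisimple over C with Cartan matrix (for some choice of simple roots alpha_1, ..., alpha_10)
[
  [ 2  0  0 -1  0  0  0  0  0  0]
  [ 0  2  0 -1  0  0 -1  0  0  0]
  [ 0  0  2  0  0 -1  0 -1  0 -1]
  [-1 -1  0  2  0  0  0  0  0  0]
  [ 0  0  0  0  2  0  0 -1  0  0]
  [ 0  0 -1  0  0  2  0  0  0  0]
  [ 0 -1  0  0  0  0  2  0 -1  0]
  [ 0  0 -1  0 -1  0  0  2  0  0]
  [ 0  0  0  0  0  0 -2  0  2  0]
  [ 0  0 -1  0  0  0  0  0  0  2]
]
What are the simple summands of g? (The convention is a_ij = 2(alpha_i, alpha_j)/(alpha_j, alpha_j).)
The diagram associated to this matrix has two connected components: the simple roots {alpha_1, alpha_2, alpha_4, alpha_7, alpha_9} form a chain of 5 nodes with a double edge at one end; the terminal node there is the unique long simple root (C_5), and {alpha_3, alpha_5, alpha_6, alpha_8, alpha_10} form a chain of 3 nodes with a fork of two nodes at one end (D_5). A semisimple Lie algebra decomposes uniquely as the direct sum of simple ideals, one per connected component of its Dynkin diagram, so g ≅ C_5 ⊕ D_5 (dimension 55 + 45 = 100).

C5 ⊕ D5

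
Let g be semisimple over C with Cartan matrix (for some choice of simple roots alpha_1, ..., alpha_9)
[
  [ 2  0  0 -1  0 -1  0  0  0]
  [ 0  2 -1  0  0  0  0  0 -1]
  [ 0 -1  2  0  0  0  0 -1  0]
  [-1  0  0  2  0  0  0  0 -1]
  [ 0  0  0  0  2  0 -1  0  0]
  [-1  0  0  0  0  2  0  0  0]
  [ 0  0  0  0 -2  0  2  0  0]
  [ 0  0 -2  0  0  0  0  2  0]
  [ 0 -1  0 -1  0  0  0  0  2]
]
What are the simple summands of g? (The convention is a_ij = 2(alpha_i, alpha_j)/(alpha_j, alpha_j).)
The diagram associated to this matrix has two connected components: the simple roots {alpha_5, alpha_7} form a chain of 2 nodes with a double edge at one end; the terminal node there is the unique short simple root (B_2), and {alpha_1, alpha_2, alpha_3, alpha_4, alpha_6, alpha_8, alpha_9} form a chain of 7 nodes with a double edge at one end; the terminal node there is the unique long simple root (C_7). A semisimple Lie algebra decomposes uniquely as the direct sum of simple ideals, one per connected component of its Dynkin diagram, so g ≅ B_2 ⊕ C_7 (dimension 10 + 105 = 115).

B_2 ⊕ C_7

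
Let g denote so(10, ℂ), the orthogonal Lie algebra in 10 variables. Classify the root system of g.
This is so(10) with 10 even, which has dimension 10(10-1)/2 = 45 and rank 10/2 = 5. In the classification of classical Lie algebras, the orthogonal algebra so(2n) in an even number of variables has type D_n; here n = 5, so the Dynkin diagram is a chain of 3 nodes with a fork of two nodes at one end (D_5). Hence the type is D_5.

D_5 (so(10))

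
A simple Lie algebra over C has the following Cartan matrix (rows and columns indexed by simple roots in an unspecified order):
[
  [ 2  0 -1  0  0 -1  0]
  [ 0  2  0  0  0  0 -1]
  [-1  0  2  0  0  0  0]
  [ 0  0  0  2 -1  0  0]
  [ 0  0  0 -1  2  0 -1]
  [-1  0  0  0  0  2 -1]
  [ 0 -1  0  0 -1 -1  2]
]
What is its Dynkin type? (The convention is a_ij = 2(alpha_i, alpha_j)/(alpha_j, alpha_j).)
E_7

The matrix has rank 7 with 2's on the diagonal. Reading the off-diagonal entries as Dynkin edges (a single edge where a_ij = a_ji = -1; a double or triple edge where a_ij * a_ji = 2 or 3), the diagram is a chain of 6 nodes with one extra node attached to the third node from one end (E_7). One simple-root ordering that puts it in standard form is (alpha_4, alpha_2, alpha_5, alpha_7, alpha_6, alpha_1, alpha_3). So the algebra is type E_7.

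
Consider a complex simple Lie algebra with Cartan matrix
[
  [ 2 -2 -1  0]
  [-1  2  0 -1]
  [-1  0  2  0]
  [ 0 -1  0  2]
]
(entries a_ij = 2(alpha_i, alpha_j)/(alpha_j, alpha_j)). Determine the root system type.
The matrix has rank 4 with 2's on the diagonal. Reading the off-diagonal entries as Dynkin edges (a single edge where a_ij = a_ji = -1; a double or triple edge where a_ij * a_ji = 2 or 3), the diagram is a chain of 4 nodes with a double edge between the middle two (F_4). One simple-root ordering that puts it in standard form is (alpha_3, alpha_1, alpha_2, alpha_4). So the algebra is type F_4.

F4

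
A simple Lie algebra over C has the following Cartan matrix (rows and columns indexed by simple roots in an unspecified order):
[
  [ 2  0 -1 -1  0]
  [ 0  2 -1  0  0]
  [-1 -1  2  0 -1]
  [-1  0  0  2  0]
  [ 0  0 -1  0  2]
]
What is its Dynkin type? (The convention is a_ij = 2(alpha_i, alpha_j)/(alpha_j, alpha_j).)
D_5

The matrix has rank 5 with 2's on the diagonal. Reading the off-diagonal entries as Dynkin edges (a single edge where a_ij = a_ji = -1; a double or triple edge where a_ij * a_ji = 2 or 3), the diagram is a chain of 3 nodes with a fork of two nodes at one end (D_5). One simple-root ordering that puts it in standard form is (alpha_4, alpha_1, alpha_3, alpha_2, alpha_5). So the algebra is type D_5, i.e. so(10).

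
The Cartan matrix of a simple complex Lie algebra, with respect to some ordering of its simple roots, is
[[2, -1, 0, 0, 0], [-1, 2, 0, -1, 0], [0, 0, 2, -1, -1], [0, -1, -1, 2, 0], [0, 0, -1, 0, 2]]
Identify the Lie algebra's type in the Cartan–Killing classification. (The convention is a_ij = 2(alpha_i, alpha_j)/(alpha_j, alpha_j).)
type A_5

The matrix has rank 5 with 2's on the diagonal. Reading the off-diagonal entries as Dynkin edges (a single edge where a_ij = a_ji = -1; a double or triple edge where a_ij * a_ji = 2 or 3), the diagram is a chain of 5 nodes with single edges (A_5). One simple-root ordering that puts it in standard form is (alpha_1, alpha_2, alpha_4, alpha_3, alpha_5). So the algebra is type A_5, i.e. sl(6).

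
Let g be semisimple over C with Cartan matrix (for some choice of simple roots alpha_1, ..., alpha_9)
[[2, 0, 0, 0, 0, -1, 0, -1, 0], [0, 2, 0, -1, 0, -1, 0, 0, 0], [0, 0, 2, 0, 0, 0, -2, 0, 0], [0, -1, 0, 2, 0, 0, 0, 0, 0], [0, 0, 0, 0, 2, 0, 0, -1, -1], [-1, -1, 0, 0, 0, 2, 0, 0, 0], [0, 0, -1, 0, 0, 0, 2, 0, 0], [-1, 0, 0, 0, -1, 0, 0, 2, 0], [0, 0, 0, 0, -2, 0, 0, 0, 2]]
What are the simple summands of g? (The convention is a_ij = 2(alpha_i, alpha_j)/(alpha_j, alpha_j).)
B_2 (so(5)) + C_7 (sp(14))

The diagram associated to this matrix has two connected components: the simple roots {alpha_3, alpha_7} form a chain of 2 nodes with a double edge at one end; the terminal node there is the unique short simple root (B_2), and {alpha_1, alpha_2, alpha_4, alpha_5, alpha_6, alpha_8, alpha_9} form a chain of 7 nodes with a double edge at one end; the terminal node there is the unique long simple root (C_7). A semisimple Lie algebra decomposes uniquely as the direct sum of simple ideals, one per connected component of its Dynkin diagram, so g ≅ B_2 ⊕ C_7 (dimension 10 + 105 = 115).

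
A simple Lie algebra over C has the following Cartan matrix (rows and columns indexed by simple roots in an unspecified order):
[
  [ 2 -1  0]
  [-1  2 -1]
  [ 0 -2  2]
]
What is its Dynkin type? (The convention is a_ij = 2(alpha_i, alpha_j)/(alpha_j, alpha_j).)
The matrix has rank 3 with 2's on the diagonal. Reading the off-diagonal entries as Dynkin edges (a single edge where a_ij = a_ji = -1; a double or triple edge where a_ij * a_ji = 2 or 3), the diagram is a chain of 3 nodes with a double edge at one end; the terminal node there is the unique long simple root (C_3). One simple-root ordering that puts it in standard form is (alpha_1, alpha_2, alpha_3). So the algebra is type C_3, i.e. sp(6).

C3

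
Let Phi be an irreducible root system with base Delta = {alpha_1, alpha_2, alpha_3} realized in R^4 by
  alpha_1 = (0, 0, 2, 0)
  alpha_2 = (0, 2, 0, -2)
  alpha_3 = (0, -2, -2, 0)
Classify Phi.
B_3

Compute the Cartan integers a_ij = 2(alpha_i, alpha_j)/(alpha_j, alpha_j); the resulting 3x3 Cartan matrix is
[[2, 0, -1], [0, 2, -1], [-2, -1, 2]].
The roots have two lengths (squared-length ratio 2:1); the short ones are alpha_{1}. The associated Dynkin diagram is a chain of 3 nodes with a double edge at one end; the terminal node there is the unique short simple root (B_3), so the type is B_3 (the algebra so(7)).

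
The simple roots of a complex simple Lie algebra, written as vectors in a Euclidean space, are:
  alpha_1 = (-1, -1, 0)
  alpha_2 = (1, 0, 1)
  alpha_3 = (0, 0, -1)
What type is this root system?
B_3 (so(7))

Compute the Cartan integers a_ij = 2(alpha_i, alpha_j)/(alpha_j, alpha_j); the resulting 3x3 Cartan matrix is
[[2, -1, 0], [-1, 2, -2], [0, -1, 2]].
The roots have two lengths (squared-length ratio 2:1); the short ones are alpha_{3}. The associated Dynkin diagram is a chain of 3 nodes with a double edge at one end; the terminal node there is the unique short simple root (B_3), so the type is B_3 (the algebra so(7)).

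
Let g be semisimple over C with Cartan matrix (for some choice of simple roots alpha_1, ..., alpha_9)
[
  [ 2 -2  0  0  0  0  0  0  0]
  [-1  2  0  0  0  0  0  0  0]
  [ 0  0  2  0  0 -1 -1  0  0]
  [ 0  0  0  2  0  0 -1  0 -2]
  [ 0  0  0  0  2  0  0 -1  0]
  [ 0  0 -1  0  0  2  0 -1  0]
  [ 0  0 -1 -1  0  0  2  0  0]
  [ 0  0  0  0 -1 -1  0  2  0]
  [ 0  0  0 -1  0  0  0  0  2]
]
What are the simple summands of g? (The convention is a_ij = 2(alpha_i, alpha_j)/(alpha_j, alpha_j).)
The diagram associated to this matrix has two connected components: the simple roots {alpha_1, alpha_2} form a chain of 2 nodes with a double edge at one end; the terminal node there is the unique short simple root (B_2), and {alpha_3, alpha_4, alpha_5, alpha_6, alpha_7, alpha_8, alpha_9} form a chain of 7 nodes with a double edge at one end; the terminal node there is the unique short simple root (B_7). A semisimple Lie algebra decomposes uniquely as the direct sum of simple ideals, one per connected component of its Dynkin diagram, so g ≅ B_2 ⊕ B_7 (dimension 10 + 105 = 115).

B_2 (so(5)) + B_7 (so(15))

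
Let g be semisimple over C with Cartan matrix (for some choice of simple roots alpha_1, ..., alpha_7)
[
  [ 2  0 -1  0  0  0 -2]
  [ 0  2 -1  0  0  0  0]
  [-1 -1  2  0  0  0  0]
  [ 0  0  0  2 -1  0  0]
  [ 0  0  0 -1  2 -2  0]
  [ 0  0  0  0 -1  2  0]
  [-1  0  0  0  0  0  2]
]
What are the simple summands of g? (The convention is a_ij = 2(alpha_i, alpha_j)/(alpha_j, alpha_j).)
The diagram associated to this matrix has two connected components: the simple roots {alpha_4, alpha_5, alpha_6} form a chain of 3 nodes with a double edge at one end; the terminal node there is the unique short simple root (B_3), and {alpha_1, alpha_2, alpha_3, alpha_7} form a chain of 4 nodes with a double edge at one end; the terminal node there is the unique short simple root (B_4). A semisimple Lie algebra decomposes uniquely as the direct sum of simple ideals, one per connected component of its Dynkin diagram, so g ≅ B_3 ⊕ B_4 (dimension 21 + 36 = 57).

type B_3 + type B_4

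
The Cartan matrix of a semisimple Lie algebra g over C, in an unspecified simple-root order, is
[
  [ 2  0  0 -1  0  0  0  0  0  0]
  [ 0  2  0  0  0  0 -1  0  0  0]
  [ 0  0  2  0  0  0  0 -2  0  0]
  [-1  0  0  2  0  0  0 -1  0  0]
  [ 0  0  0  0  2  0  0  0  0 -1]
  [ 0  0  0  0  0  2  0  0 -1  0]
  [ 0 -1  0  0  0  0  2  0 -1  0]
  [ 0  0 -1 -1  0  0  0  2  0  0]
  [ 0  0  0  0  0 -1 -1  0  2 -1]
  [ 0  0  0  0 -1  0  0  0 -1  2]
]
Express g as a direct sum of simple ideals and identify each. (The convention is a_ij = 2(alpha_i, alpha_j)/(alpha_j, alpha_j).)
The diagram associated to this matrix has two connected components: the simple roots {alpha_1, alpha_3, alpha_4, alpha_8} form a chain of 4 nodes with a double edge at one end; the terminal node there is the unique long simple root (C_4), and {alpha_2, alpha_5, alpha_6, alpha_7, alpha_9, alpha_10} form a chain of 5 nodes with one extra node attached to the third node from one end (E_6). A semisimple Lie algebra decomposes uniquely as the direct sum of simple ideals, one per connected component of its Dynkin diagram, so g ≅ C_4 ⊕ E_6 (dimension 36 + 78 = 114).

C_4 (sp(8)) + E_6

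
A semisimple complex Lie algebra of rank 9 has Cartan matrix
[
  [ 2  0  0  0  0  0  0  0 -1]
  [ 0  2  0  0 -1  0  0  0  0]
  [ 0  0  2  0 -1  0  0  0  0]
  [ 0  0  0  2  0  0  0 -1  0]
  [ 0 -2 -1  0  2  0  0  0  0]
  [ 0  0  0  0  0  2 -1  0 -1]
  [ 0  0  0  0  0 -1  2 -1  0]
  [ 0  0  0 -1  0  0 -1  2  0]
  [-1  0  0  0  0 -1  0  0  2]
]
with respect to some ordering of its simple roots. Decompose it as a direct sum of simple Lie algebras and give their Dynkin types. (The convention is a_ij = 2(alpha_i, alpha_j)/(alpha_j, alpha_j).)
A_6 (sl(7)) ⊕ B_3 (so(7))

The diagram associated to this matrix has two connected components: the simple roots {alpha_1, alpha_4, alpha_6, alpha_7, alpha_8, alpha_9} form a chain of 6 nodes with single edges (A_6), and {alpha_2, alpha_3, alpha_5} form a chain of 3 nodes with a double edge at one end; the terminal node there is the unique short simple root (B_3). A semisimple Lie algebra decomposes uniquely as the direct sum of simple ideals, one per connected component of its Dynkin diagram, so g ≅ A_6 ⊕ B_3 (dimension 48 + 21 = 69).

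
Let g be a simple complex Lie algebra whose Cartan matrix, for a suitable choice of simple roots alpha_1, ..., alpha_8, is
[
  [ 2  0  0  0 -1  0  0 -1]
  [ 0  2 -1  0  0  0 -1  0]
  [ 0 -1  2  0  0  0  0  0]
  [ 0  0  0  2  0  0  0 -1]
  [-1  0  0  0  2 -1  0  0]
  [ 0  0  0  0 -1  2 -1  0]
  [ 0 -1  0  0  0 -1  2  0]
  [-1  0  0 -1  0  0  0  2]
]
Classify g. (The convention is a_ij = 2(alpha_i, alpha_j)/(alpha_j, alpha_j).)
type A_8

The matrix has rank 8 with 2's on the diagonal. Reading the off-diagonal entries as Dynkin edges (a single edge where a_ij = a_ji = -1; a double or triple edge where a_ij * a_ji = 2 or 3), the diagram is a chain of 8 nodes with single edges (A_8). One simple-root ordering that puts it in standard form is (alpha_3, alpha_2, alpha_7, alpha_6, alpha_5, alpha_1, alpha_8, alpha_4). So the algebra is type A_8, i.e. sl(9).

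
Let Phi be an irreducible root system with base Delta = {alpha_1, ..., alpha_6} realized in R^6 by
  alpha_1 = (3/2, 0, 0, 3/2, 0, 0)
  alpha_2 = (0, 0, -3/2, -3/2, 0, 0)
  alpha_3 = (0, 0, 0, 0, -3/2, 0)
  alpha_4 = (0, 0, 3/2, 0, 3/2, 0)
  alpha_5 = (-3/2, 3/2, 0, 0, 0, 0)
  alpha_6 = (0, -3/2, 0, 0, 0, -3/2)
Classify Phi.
Compute the Cartan integers a_ij = 2(alpha_i, alpha_j)/(alpha_j, alpha_j); the resulting 6x6 Cartan matrix is
[[2, -1, 0, 0, -1, 0], [-1, 2, 0, -1, 0, 0], [0, 0, 2, -1, 0, 0], [0, -1, -2, 2, 0, 0], [-1, 0, 0, 0, 2, -1], [0, 0, 0, 0, -1, 2]].
The roots have two lengths (squared-length ratio 2:1); the short ones are alpha_{3}. The associated Dynkin diagram is a chain of 6 nodes with a double edge at one end; the terminal node there is the unique short simple root (B_6), so the type is B_6 (the algebra so(13)).

type B_6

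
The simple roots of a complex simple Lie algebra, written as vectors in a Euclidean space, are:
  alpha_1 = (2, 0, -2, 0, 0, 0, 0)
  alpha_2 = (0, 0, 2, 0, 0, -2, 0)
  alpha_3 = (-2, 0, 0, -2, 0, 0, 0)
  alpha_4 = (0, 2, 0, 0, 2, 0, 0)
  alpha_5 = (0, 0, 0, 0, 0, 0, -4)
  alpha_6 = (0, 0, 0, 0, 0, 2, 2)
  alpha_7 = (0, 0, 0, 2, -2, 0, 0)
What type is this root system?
type C_7

Compute the Cartan integers a_ij = 2(alpha_i, alpha_j)/(alpha_j, alpha_j); the resulting 7x7 Cartan matrix is
[[2, -1, -1, 0, 0, 0, 0], [-1, 2, 0, 0, 0, -1, 0], [-1, 0, 2, 0, 0, 0, -1], [0, 0, 0, 2, 0, 0, -1], [0, 0, 0, 0, 2, -2, 0], [0, -1, 0, 0, -1, 2, 0], [0, 0, -1, -1, 0, 0, 2]].
The roots have two lengths (squared-length ratio 2:1); the short ones are alpha_{1,2,3,4,6,7}. The associated Dynkin diagram is a chain of 7 nodes with a double edge at one end; the terminal node there is the unique long simple root (C_7), so the type is C_7 (the algebra sp(14)).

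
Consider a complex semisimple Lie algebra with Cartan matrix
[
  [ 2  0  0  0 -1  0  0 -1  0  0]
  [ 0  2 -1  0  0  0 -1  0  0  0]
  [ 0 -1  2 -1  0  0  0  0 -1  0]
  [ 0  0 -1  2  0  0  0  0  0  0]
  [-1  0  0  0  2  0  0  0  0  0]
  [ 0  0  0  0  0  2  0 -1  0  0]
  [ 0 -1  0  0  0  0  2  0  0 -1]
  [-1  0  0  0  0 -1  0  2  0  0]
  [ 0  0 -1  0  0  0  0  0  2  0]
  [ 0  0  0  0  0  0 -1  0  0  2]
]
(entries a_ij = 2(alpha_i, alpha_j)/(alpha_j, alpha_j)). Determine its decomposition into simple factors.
A_4 (sl(5)) + D_6 (so(12))

The diagram associated to this matrix has two connected components: the simple roots {alpha_1, alpha_5, alpha_6, alpha_8} form a chain of 4 nodes with single edges (A_4), and {alpha_2, alpha_3, alpha_4, alpha_7, alpha_9, alpha_10} form a chain of 4 nodes with a fork of two nodes at one end (D_6). A semisimple Lie algebra decomposes uniquely as the direct sum of simple ideals, one per connected component of its Dynkin diagram, so g ≅ A_4 ⊕ D_6 (dimension 24 + 66 = 90).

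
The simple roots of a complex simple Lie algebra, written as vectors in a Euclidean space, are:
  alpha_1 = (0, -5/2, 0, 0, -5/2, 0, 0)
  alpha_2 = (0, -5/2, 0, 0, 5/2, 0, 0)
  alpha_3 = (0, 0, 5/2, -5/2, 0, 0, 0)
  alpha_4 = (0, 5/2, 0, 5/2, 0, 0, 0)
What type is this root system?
Compute the Cartan integers a_ij = 2(alpha_i, alpha_j)/(alpha_j, alpha_j); the resulting 4x4 Cartan matrix is
[[2, 0, 0, -1], [0, 2, 0, -1], [0, 0, 2, -1], [-1, -1, -1, 2]].
All simple roots have the same length, so the diagram is simply laced. The associated Dynkin diagram is a chain of 2 nodes with a fork of two nodes at one end (D_4), so the type is D_4 (the algebra so(8)).

D_4 (so(8))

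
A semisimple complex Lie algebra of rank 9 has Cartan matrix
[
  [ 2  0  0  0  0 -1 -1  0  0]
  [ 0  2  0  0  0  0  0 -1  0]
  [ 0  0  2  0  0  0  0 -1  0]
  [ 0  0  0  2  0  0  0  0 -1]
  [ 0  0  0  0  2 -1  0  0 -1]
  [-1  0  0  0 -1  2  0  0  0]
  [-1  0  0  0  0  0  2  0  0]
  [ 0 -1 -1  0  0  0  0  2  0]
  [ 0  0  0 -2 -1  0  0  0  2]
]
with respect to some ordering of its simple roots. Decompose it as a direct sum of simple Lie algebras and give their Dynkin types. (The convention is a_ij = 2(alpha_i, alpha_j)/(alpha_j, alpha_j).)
The diagram associated to this matrix has two connected components: the simple roots {alpha_2, alpha_3, alpha_8} form a chain of 3 nodes with single edges (A_3), and {alpha_1, alpha_4, alpha_5, alpha_6, alpha_7, alpha_9} form a chain of 6 nodes with a double edge at one end; the terminal node there is the unique short simple root (B_6). A semisimple Lie algebra decomposes uniquely as the direct sum of simple ideals, one per connected component of its Dynkin diagram, so g ≅ A_3 ⊕ B_6 (dimension 15 + 78 = 93).

A3 + B6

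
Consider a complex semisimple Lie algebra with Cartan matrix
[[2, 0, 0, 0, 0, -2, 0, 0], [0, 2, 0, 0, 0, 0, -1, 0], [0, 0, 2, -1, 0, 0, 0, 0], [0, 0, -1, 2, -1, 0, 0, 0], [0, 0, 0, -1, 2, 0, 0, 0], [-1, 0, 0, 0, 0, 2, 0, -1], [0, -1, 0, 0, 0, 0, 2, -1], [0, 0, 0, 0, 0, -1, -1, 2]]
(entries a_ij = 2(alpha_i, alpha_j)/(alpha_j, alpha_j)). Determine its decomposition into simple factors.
The diagram associated to this matrix has two connected components: the simple roots {alpha_3, alpha_4, alpha_5} form a chain of 3 nodes with single edges (A_3), and {alpha_1, alpha_2, alpha_6, alpha_7, alpha_8} form a chain of 5 nodes with a double edge at one end; the terminal node there is the unique long simple root (C_5). A semisimple Lie algebra decomposes uniquely as the direct sum of simple ideals, one per connected component of its Dynkin diagram, so g ≅ A_3 ⊕ C_5 (dimension 15 + 55 = 70).

A_3 (sl(4)) + C_5 (sp(10))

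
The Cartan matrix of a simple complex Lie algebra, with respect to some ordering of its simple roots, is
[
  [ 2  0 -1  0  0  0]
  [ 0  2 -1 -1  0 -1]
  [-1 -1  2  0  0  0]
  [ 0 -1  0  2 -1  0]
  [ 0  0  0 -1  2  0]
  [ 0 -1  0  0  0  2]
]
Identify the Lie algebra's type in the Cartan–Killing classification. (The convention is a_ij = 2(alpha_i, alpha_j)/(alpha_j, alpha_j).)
The matrix has rank 6 with 2's on the diagonal. Reading the off-diagonal entries as Dynkin edges (a single edge where a_ij = a_ji = -1; a double or triple edge where a_ij * a_ji = 2 or 3), the diagram is a chain of 5 nodes with one extra node attached to the third node from one end (E_6). One simple-root ordering that puts it in standard form is (alpha_1, alpha_6, alpha_3, alpha_2, alpha_4, alpha_5). So the algebra is type E_6.

E_6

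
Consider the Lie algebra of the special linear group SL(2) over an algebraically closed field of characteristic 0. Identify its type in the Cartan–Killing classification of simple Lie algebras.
A1

This is sl(2), which has dimension 2^2 - 1 = 3 and rank 2 - 1 = 1 (a Cartan subalgebra is the diagonal traceless matrices). In the classification of classical Lie algebras, the special linear algebra sl(n+1) has type A_n; here n = 1, so the Dynkin diagram is a chain of 1 nodes with single edges (A_1). Hence the type is A_1.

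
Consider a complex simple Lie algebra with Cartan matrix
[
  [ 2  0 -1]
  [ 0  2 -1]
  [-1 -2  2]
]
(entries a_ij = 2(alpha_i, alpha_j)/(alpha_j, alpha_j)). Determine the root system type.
The matrix has rank 3 with 2's on the diagonal. Reading the off-diagonal entries as Dynkin edges (a single edge where a_ij = a_ji = -1; a double or triple edge where a_ij * a_ji = 2 or 3), the diagram is a chain of 3 nodes with a double edge at one end; the terminal node there is the unique short simple root (B_3). One simple-root ordering that puts it in standard form is (alpha_1, alpha_3, alpha_2). So the algebra is type B_3, i.e. so(7).

B_3 (so(7))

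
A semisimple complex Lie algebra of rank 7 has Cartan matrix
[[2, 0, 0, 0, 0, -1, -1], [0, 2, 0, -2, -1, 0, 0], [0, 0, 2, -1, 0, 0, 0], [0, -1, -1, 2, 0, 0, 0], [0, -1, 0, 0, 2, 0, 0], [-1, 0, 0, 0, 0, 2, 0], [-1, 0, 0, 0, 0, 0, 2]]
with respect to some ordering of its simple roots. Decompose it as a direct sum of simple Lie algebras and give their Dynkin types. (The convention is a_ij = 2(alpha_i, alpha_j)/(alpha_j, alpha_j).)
A3 + F4

The diagram associated to this matrix has two connected components: the simple roots {alpha_1, alpha_6, alpha_7} form a chain of 3 nodes with single edges (A_3), and {alpha_2, alpha_3, alpha_4, alpha_5} form a chain of 4 nodes with a double edge between the middle two (F_4). A semisimple Lie algebra decomposes uniquely as the direct sum of simple ideals, one per connected component of its Dynkin diagram, so g ≅ A_3 ⊕ F_4 (dimension 15 + 52 = 67).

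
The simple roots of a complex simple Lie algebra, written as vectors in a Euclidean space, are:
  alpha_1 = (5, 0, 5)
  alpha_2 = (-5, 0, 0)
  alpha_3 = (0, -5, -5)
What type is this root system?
type B_3

Compute the Cartan integers a_ij = 2(alpha_i, alpha_j)/(alpha_j, alpha_j); the resulting 3x3 Cartan matrix is
[[2, -2, -1], [-1, 2, 0], [-1, 0, 2]].
The roots have two lengths (squared-length ratio 2:1); the short ones are alpha_{2}. The associated Dynkin diagram is a chain of 3 nodes with a double edge at one end; the terminal node there is the unique short simple root (B_3), so the type is B_3 (the algebra so(7)).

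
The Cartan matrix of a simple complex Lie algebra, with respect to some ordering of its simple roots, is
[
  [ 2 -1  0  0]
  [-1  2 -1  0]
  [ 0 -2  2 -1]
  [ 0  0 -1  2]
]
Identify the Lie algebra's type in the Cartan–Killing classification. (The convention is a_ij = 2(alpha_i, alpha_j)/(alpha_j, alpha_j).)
The matrix has rank 4 with 2's on the diagonal. Reading the off-diagonal entries as Dynkin edges (a single edge where a_ij = a_ji = -1; a double or triple edge where a_ij * a_ji = 2 or 3), the diagram is a chain of 4 nodes with a double edge between the middle two (F_4). One simple-root ordering that puts it in standard form is (alpha_4, alpha_3, alpha_2, alpha_1). So the algebra is type F_4.

F_4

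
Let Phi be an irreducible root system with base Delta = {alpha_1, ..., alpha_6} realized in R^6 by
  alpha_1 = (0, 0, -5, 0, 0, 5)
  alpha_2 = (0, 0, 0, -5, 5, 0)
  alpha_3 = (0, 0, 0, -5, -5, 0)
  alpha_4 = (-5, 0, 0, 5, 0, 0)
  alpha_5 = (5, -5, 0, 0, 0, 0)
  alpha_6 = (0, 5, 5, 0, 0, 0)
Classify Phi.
type D_6

Compute the Cartan integers a_ij = 2(alpha_i, alpha_j)/(alpha_j, alpha_j); the resulting 6x6 Cartan matrix is
[[2, 0, 0, 0, 0, -1], [0, 2, 0, -1, 0, 0], [0, 0, 2, -1, 0, 0], [0, -1, -1, 2, -1, 0], [0, 0, 0, -1, 2, -1], [-1, 0, 0, 0, -1, 2]].
All simple roots have the same length, so the diagram is simply laced. The associated Dynkin diagram is a chain of 4 nodes with a fork of two nodes at one end (D_6), so the type is D_6 (the algebra so(12)).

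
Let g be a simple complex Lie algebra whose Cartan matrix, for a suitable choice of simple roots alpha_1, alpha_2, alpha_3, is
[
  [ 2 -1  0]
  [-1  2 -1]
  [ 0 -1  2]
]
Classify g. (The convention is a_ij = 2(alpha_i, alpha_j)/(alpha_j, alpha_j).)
The matrix has rank 3 with 2's on the diagonal. Reading the off-diagonal entries as Dynkin edges (a single edge where a_ij = a_ji = -1; a double or triple edge where a_ij * a_ji = 2 or 3), the diagram is a chain of 3 nodes with single edges (A_3). One simple-root ordering that puts it in standard form is (alpha_1, alpha_2, alpha_3). So the algebra is type A_3, i.e. sl(4).

A_3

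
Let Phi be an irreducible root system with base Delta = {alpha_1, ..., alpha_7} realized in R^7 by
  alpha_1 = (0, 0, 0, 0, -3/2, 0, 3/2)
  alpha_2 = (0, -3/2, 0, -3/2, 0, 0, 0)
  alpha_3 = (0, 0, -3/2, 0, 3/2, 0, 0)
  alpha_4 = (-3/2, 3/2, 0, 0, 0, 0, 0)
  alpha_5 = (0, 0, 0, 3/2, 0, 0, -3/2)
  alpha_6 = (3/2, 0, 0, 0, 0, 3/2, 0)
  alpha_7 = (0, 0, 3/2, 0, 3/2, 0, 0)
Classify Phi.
Compute the Cartan integers a_ij = 2(alpha_i, alpha_j)/(alpha_j, alpha_j); the resulting 7x7 Cartan matrix is
[[2, 0, -1, 0, -1, 0, -1], [0, 2, 0, -1, -1, 0, 0], [-1, 0, 2, 0, 0, 0, 0], [0, -1, 0, 2, 0, -1, 0], [-1, -1, 0, 0, 2, 0, 0], [0, 0, 0, -1, 0, 2, 0], [-1, 0, 0, 0, 0, 0, 2]].
All simple roots have the same length, so the diagram is simply laced. The associated Dynkin diagram is a chain of 5 nodes with a fork of two nodes at one end (D_7), so the type is D_7 (the algebra so(14)).

D7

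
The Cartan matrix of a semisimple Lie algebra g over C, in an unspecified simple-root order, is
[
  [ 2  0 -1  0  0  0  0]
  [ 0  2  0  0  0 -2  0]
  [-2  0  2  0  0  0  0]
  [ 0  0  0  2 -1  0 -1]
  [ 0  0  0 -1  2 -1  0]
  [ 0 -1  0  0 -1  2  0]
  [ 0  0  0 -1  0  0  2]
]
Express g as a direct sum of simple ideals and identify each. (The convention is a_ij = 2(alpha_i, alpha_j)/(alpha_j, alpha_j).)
B_2 (so(5)) + C_5 (sp(10))

The diagram associated to this matrix has two connected components: the simple roots {alpha_1, alpha_3} form a chain of 2 nodes with a double edge at one end; the terminal node there is the unique short simple root (B_2), and {alpha_2, alpha_4, alpha_5, alpha_6, alpha_7} form a chain of 5 nodes with a double edge at one end; the terminal node there is the unique long simple root (C_5). A semisimple Lie algebra decomposes uniquely as the direct sum of simple ideals, one per connected component of its Dynkin diagram, so g ≅ B_2 ⊕ C_5 (dimension 10 + 55 = 65).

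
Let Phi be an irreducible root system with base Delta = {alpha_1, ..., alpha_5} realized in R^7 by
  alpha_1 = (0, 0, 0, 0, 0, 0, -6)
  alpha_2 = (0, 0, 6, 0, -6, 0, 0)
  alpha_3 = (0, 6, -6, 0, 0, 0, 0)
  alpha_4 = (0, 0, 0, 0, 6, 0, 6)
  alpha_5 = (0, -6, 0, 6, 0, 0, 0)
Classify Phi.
Compute the Cartan integers a_ij = 2(alpha_i, alpha_j)/(alpha_j, alpha_j); the resulting 5x5 Cartan matrix is
[[2, 0, 0, -1, 0], [0, 2, -1, -1, 0], [0, -1, 2, 0, -1], [-2, -1, 0, 2, 0], [0, 0, -1, 0, 2]].
The roots have two lengths (squared-length ratio 2:1); the short ones are alpha_{1}. The associated Dynkin diagram is a chain of 5 nodes with a double edge at one end; the terminal node there is the unique short simple root (B_5), so the type is B_5 (the algebra so(11)).

type B_5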